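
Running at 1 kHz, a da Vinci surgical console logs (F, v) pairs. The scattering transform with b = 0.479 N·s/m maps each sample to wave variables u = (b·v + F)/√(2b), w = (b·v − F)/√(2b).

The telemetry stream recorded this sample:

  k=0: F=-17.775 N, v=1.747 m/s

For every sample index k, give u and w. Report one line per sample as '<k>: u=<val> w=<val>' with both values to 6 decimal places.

0: u=-17.305501 w=19.015420

k=0: b·v=0.479×1.747=0.836813; √(2b)=0.978775; u=(0.836813+(-17.775))/0.978775=-17.305501, w=(0.836813−(-17.775))/0.978775=19.015420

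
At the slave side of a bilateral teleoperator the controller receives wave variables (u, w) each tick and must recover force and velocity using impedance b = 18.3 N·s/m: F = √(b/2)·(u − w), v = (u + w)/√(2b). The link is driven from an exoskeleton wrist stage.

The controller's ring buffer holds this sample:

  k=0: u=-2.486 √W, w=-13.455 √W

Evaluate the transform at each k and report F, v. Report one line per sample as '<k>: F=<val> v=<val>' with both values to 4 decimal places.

k=0: u−w=10.9690, u+w=-15.9410; √(b/2)=3.0249, √(2b)=6.0498; F=3.0249×10.969=33.1801, v=-15.9410/6.0498=-2.6350

0: F=33.1801 v=-2.6350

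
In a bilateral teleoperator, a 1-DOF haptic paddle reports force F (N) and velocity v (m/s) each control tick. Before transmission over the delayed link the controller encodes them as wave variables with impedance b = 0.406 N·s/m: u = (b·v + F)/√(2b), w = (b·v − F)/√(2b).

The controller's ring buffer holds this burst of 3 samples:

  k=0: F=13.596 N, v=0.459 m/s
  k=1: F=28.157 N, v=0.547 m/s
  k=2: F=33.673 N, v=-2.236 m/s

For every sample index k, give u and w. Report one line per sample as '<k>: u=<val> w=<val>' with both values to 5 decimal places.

0: u=15.29486 w=-14.88125
1: u=31.49346 w=-31.00055
2: u=36.36090 w=-38.37578

k=0: b·v=0.406×0.459=0.18635; √(2b)=0.90111; u=(0.18635+13.596)/0.90111=15.29486, w=(0.18635−13.596)/0.90111=-14.88125
k=1: b·v=0.406×0.547=0.22208; √(2b)=0.90111; u=(0.22208+28.157)/0.90111=31.49346, w=(0.22208−28.157)/0.90111=-31.00055
k=2: b·v=0.406×(-2.236)=-0.90782; √(2b)=0.90111; u=(-0.90782+33.673)/0.90111=36.36090, w=(-0.90782−33.673)/0.90111=-38.37578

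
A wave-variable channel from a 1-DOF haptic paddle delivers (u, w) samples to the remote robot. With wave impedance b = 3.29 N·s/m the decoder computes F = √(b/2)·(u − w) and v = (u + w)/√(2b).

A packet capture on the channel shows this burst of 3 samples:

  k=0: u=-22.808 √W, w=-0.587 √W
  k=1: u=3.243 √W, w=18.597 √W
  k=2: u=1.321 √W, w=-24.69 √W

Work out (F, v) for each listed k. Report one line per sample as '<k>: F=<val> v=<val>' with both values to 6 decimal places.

k=0: u−w=-22.221000, u+w=-23.395000; √(b/2)=1.282576, √(2b)=2.565151; F=1.282576×(-22.221)=-28.500111, v=-23.395000/2.565151=-9.120321
k=1: u−w=-15.354000, u+w=21.840000; √(b/2)=1.282576, √(2b)=2.565151; F=1.282576×(-15.354)=-19.692665, v=21.840000/2.565151=8.514118
k=2: u−w=26.011000, u+w=-23.369000; √(b/2)=1.282576, √(2b)=2.565151; F=1.282576×26.011=33.361072, v=-23.369000/2.565151=-9.110185

0: F=-28.500111 v=-9.120321
1: F=-19.692665 v=8.514118
2: F=33.361072 v=-9.110185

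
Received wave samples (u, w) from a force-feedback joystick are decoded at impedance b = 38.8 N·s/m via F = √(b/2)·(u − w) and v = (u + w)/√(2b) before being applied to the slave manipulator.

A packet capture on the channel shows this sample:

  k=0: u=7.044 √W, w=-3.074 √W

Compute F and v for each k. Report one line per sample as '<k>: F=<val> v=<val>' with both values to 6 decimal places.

0: F=44.565167 v=0.450671

k=0: u−w=10.118000, u+w=3.970000; √(b/2)=4.404543, √(2b)=8.809086; F=4.404543×10.118=44.565167, v=3.970000/8.809086=0.450671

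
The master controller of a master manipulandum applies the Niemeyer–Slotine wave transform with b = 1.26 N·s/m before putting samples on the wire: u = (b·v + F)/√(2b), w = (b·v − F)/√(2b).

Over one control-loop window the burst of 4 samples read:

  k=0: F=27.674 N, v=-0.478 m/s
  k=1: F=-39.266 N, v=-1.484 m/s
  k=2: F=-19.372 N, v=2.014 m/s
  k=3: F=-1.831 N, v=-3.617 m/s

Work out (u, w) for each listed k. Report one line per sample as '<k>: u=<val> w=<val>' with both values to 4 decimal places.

k=0: b·v=1.26×(-0.478)=-0.6023; √(2b)=1.5875; u=(-0.6023+27.674)/1.5875=17.0536, w=(-0.6023−27.674)/1.5875=-17.8124
k=1: b·v=1.26×(-1.484)=-1.8698; √(2b)=1.5875; u=(-1.8698+(-39.266))/1.5875=-25.9131, w=(-1.8698−(-39.266))/1.5875=23.5574
k=2: b·v=1.26×2.014=2.5376; √(2b)=1.5875; u=(2.5376+(-19.372))/1.5875=-10.6047, w=(2.5376−(-19.372))/1.5875=13.8018
k=3: b·v=1.26×(-3.617)=-4.5574; √(2b)=1.5875; u=(-4.5574+(-1.831))/1.5875=-4.0243, w=(-4.5574−(-1.831))/1.5875=-1.7175

0: u=17.0536 w=-17.8124
1: u=-25.9131 w=23.5574
2: u=-10.6047 w=13.8018
3: u=-4.0243 w=-1.7175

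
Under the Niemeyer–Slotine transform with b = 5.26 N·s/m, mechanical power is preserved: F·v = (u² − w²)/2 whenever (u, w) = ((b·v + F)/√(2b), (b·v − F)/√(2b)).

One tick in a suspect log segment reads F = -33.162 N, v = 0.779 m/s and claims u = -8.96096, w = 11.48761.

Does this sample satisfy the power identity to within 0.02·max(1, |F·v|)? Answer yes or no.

F·v = (-33.162)×0.779 = -25.8332 W.
(u² − w²)/2 = (80.2988 − 131.9652)/2 = -25.8332 W.
|Δ| = 0.0000;  2% of max(1, |F·v|) = 0.5167.

yes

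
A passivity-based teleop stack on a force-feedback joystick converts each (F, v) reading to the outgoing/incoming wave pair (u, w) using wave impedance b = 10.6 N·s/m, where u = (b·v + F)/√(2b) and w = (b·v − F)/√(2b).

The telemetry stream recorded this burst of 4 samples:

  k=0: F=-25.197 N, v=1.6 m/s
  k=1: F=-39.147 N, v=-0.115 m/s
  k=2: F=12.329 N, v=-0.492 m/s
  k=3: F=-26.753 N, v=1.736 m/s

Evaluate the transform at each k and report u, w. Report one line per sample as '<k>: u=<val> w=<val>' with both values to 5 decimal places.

k=0: b·v=10.6×1.6=16.96000; √(2b)=4.60435; u=(16.96000+(-25.197))/4.60435=-1.78896, w=(16.96000−(-25.197))/4.60435=9.15592
k=1: b·v=10.6×(-0.115)=-1.21900; √(2b)=4.60435; u=(-1.21900+(-39.147))/4.60435=-8.76693, w=(-1.21900−(-39.147))/4.60435=8.23744
k=2: b·v=10.6×(-0.492)=-5.21520; √(2b)=4.60435; u=(-5.21520+12.329)/4.60435=1.54502, w=(-5.21520−12.329)/4.60435=-3.81036
k=3: b·v=10.6×1.736=18.40160; √(2b)=4.60435; u=(18.40160+(-26.753))/4.60435=-1.81381, w=(18.40160−(-26.753))/4.60435=9.80695

0: u=-1.78896 w=9.15592
1: u=-8.76693 w=8.23744
2: u=1.54502 w=-3.81036
3: u=-1.81381 w=9.80695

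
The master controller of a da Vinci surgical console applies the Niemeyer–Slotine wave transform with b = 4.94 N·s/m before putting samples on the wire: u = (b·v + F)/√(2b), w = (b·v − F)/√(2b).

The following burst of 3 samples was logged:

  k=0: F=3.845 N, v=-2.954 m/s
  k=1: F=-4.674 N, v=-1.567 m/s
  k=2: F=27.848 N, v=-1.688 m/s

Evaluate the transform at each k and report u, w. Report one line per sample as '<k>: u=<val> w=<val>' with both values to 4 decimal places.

0: u=-3.4193 w=-5.8658
1: u=-3.9497 w=-0.9757
2: u=6.2067 w=-11.5125

k=0: b·v=4.94×(-2.954)=-14.5928; √(2b)=3.1432; u=(-14.5928+3.845)/3.1432=-3.4193, w=(-14.5928−3.845)/3.1432=-5.8658
k=1: b·v=4.94×(-1.567)=-7.7410; √(2b)=3.1432; u=(-7.7410+(-4.674))/3.1432=-3.9497, w=(-7.7410−(-4.674))/3.1432=-0.9757
k=2: b·v=4.94×(-1.688)=-8.3387; √(2b)=3.1432; u=(-8.3387+27.848)/3.1432=6.2067, w=(-8.3387−27.848)/3.1432=-11.5125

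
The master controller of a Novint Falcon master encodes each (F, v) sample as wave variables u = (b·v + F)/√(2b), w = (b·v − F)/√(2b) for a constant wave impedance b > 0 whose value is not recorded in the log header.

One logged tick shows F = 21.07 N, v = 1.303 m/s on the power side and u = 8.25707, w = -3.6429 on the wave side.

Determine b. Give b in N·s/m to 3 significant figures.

u + w = 4.6142;  u + w = √(2b)·v, so √(2b) = 4.6142/1.303 = 3.5412.
b = (√(2b))²/2 = 12.5400/2 = 6.2700.
(Check via u − w = 2F/√(2b): u − w = 11.9000, 2F/√(2b) = 11.9000.)

b = 6.27 N·s/m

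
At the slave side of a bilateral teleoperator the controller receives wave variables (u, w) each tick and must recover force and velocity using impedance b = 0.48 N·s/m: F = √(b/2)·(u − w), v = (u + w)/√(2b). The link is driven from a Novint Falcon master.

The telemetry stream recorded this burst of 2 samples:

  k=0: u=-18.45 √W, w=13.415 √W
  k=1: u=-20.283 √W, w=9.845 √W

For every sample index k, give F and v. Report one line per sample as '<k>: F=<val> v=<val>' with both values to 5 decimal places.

0: F=-15.61060 v=-5.13883
1: F=-14.75965 v=-10.65324

k=0: u−w=-31.86500, u+w=-5.03500; √(b/2)=0.48990, √(2b)=0.97980; F=0.48990×(-31.865)=-15.61060, v=-5.03500/0.97980=-5.13883
k=1: u−w=-30.12800, u+w=-10.43800; √(b/2)=0.48990, √(2b)=0.97980; F=0.48990×(-30.128)=-14.75965, v=-10.43800/0.97980=-10.65324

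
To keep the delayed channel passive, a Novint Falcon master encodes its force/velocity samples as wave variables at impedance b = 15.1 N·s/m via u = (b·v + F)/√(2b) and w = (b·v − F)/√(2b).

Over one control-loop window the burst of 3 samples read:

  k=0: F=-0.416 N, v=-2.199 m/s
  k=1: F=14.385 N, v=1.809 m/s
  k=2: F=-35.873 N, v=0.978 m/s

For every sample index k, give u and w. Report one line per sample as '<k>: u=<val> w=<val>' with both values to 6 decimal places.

k=0: b·v=15.1×(-2.199)=-33.204900; √(2b)=5.495453; u=(-33.204900+(-0.416))/5.495453=-6.117949, w=(-33.204900−(-0.416))/5.495453=-5.966551
k=1: b·v=15.1×1.809=27.315900; √(2b)=5.495453; u=(27.315900+14.385)/5.495453=7.588256, w=(27.315900−14.385)/5.495453=2.353018
k=2: b·v=15.1×0.978=14.767800; √(2b)=5.495453; u=(14.767800+(-35.873))/5.495453=-3.840484, w=(14.767800−(-35.873))/5.495453=9.215037

0: u=-6.117949 w=-5.966551
1: u=7.588256 w=2.353018
2: u=-3.840484 w=9.215037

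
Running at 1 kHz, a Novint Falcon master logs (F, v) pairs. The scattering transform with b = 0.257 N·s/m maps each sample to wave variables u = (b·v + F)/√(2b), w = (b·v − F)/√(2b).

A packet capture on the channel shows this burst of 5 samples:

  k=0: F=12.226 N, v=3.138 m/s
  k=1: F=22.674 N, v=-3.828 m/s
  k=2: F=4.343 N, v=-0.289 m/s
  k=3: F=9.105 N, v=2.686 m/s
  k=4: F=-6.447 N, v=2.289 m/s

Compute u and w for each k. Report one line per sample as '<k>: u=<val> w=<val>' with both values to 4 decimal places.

k=0: b·v=0.257×3.138=0.8065; √(2b)=0.7169; u=(0.8065+12.226)/0.7169=18.1780, w=(0.8065−12.226)/0.7169=-15.9282
k=1: b·v=0.257×(-3.828)=-0.9838; √(2b)=0.7169; u=(-0.9838+22.674)/0.7169=30.2539, w=(-0.9838−22.674)/0.7169=-32.9984
k=2: b·v=0.257×(-0.289)=-0.0743; √(2b)=0.7169; u=(-0.0743+4.343)/0.7169=5.9541, w=(-0.0743−4.343)/0.7169=-6.1613
k=3: b·v=0.257×2.686=0.6903; √(2b)=0.7169; u=(0.6903+9.105)/0.7169=13.6627, w=(0.6903−9.105)/0.7169=-11.7370
k=4: b·v=0.257×2.289=0.5883; √(2b)=0.7169; u=(0.5883+(-6.447))/0.7169=-8.1719, w=(0.5883−(-6.447))/0.7169=9.8129

0: u=18.1780 w=-15.9282
1: u=30.2539 w=-32.9984
2: u=5.9541 w=-6.1613
3: u=13.6627 w=-11.7370
4: u=-8.1719 w=9.8129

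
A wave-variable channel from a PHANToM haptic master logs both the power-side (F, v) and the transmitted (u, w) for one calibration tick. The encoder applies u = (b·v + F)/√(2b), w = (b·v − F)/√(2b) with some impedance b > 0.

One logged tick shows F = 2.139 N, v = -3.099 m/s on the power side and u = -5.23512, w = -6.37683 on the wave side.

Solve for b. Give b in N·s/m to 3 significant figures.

b = 7.02 N·s/m

u + w = -11.6120;  u + w = √(2b)·v, so √(2b) = -11.6120/(-3.099) = 3.7470.
b = (√(2b))²/2 = 14.0400/2 = 7.0200.
(Check via u − w = 2F/√(2b): u − w = 1.1417, 2F/√(2b) = 1.1417.)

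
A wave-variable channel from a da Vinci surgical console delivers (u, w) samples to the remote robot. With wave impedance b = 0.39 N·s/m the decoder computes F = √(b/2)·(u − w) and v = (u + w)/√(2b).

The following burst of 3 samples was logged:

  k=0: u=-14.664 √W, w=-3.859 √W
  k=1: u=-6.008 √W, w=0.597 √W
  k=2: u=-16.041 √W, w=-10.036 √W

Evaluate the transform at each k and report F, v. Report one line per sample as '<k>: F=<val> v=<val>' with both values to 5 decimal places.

k=0: u−w=-10.80500, u+w=-18.52300; √(b/2)=0.44159, √(2b)=0.88318; F=0.44159×(-10.805)=-4.77136, v=-18.52300/0.88318=-20.97317
k=1: u−w=-6.60500, u+w=-5.41100; √(b/2)=0.44159, √(2b)=0.88318; F=0.44159×(-6.605)=-2.91669, v=-5.41100/0.88318=-6.12675
k=2: u−w=-6.00500, u+w=-26.07700; √(b/2)=0.44159, √(2b)=0.88318; F=0.44159×(-6.005)=-2.65174, v=-26.07700/0.88318=-29.52639

0: F=-4.77136 v=-20.97317
1: F=-2.91669 v=-6.12675
2: F=-2.65174 v=-29.52639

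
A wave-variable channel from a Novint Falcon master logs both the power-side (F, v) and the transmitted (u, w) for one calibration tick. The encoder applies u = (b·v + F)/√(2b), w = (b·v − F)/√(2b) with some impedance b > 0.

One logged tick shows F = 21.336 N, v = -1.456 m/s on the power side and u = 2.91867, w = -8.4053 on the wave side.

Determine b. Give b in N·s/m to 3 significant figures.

u + w = -5.4866;  u + w = √(2b)·v, so √(2b) = -5.4866/(-1.456) = 3.7683.
b = (√(2b))²/2 = 14.2000/2 = 7.1000.
(Check via u − w = 2F/√(2b): u − w = 11.3240, 2F/√(2b) = 11.3240.)

b = 7.1 N·s/m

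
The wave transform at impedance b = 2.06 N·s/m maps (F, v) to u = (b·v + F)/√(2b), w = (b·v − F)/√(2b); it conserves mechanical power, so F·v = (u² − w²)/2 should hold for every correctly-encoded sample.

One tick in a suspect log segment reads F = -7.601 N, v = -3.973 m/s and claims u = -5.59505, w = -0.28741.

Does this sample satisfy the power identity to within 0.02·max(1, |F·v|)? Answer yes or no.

no

F·v = (-7.601)×(-3.973) = 30.19877 W.
(u² − w²)/2 = (31.30458 − 0.08260)/2 = 15.61099 W.
|Δ| = 14.58778;  2% of max(1, |F·v|) = 0.60398.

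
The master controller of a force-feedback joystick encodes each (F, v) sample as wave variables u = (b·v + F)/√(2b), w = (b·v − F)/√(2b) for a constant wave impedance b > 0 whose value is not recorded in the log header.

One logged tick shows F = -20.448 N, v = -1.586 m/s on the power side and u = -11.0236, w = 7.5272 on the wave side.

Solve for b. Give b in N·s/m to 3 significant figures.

u + w = -3.4964;  u + w = √(2b)·v, so √(2b) = -3.4964/(-1.586) = 2.2045.
b = (√(2b))²/2 = 4.8600/2 = 2.4300.
(Check via u − w = 2F/√(2b): u − w = -18.5508, 2F/√(2b) = -18.5508.)

b = 2.43 N·s/m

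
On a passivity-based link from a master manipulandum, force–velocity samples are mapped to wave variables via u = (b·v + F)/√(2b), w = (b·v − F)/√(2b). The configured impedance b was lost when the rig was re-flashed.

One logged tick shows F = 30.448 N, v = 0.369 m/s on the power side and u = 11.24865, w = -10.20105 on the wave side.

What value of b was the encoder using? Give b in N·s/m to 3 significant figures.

u + w = 1.0476;  u + w = √(2b)·v, so √(2b) = 1.0476/0.369 = 2.8390.
b = (√(2b))²/2 = 8.0601/2 = 4.0300.
(Check via u − w = 2F/√(2b): u − w = 21.4497, 2F/√(2b) = 21.4496.)

b = 4.03 N·s/m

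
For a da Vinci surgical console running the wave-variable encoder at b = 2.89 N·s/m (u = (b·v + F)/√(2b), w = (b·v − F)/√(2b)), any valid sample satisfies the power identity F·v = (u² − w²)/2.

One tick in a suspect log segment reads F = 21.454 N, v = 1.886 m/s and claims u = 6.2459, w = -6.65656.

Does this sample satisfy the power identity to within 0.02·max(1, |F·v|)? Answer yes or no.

no

F·v = 21.454×1.886 = 40.4622 W.
(u² − w²)/2 = (39.0113 − 44.3098)/2 = -2.6493 W.
|Δ| = 43.1115;  2% of max(1, |F·v|) = 0.8092.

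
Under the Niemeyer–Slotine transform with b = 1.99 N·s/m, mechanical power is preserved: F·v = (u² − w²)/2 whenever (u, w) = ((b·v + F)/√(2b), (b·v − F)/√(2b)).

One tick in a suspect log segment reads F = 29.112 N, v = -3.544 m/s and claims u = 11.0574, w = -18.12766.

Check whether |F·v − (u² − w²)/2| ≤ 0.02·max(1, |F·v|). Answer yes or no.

F·v = 29.112×(-3.544) = -103.17293 W.
(u² − w²)/2 = (122.26609 − 328.61206)/2 = -103.17298 W.
|Δ| = 0.00005;  2% of max(1, |F·v|) = 2.06346.

yes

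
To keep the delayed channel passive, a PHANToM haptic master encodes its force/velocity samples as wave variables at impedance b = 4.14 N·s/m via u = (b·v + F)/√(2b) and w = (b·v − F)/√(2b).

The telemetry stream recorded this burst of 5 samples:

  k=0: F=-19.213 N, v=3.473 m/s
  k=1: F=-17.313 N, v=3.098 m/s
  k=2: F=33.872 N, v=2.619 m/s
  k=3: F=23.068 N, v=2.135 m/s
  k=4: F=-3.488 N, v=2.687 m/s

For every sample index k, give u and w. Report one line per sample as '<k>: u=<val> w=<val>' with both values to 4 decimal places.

k=0: b·v=4.14×3.473=14.3782; √(2b)=2.8775; u=(14.3782+(-19.213))/2.8775=-1.6802, w=(14.3782−(-19.213))/2.8775=11.6738
k=1: b·v=4.14×3.098=12.8257; √(2b)=2.8775; u=(12.8257+(-17.313))/2.8775=-1.5594, w=(12.8257−(-17.313))/2.8775=10.4739
k=2: b·v=4.14×2.619=10.8427; √(2b)=2.8775; u=(10.8427+33.872)/2.8775=15.5394, w=(10.8427−33.872)/2.8775=-8.0032
k=3: b·v=4.14×2.135=8.8389; √(2b)=2.8775; u=(8.8389+23.068)/2.8775=11.0884, w=(8.8389−23.068)/2.8775=-4.9450
k=4: b·v=4.14×2.687=11.1242; √(2b)=2.8775; u=(11.1242+(-3.488))/2.8775=2.6538, w=(11.1242−(-3.488))/2.8775=5.0781

0: u=-1.6802 w=11.6738
1: u=-1.5594 w=10.4739
2: u=15.5394 w=-8.0032
3: u=11.0884 w=-4.9450
4: u=2.6538 w=5.0781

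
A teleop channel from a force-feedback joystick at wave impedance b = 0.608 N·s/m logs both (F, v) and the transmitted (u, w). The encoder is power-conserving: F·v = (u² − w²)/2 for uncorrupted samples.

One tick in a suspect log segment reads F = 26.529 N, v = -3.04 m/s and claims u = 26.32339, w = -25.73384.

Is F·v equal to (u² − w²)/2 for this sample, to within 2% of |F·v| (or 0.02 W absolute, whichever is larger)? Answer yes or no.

no

F·v = 26.529×(-3.04) = -80.6482 W.
(u² − w²)/2 = (692.9209 − 662.2305)/2 = 15.3452 W.
|Δ| = 95.9933;  2% of max(1, |F·v|) = 1.6130.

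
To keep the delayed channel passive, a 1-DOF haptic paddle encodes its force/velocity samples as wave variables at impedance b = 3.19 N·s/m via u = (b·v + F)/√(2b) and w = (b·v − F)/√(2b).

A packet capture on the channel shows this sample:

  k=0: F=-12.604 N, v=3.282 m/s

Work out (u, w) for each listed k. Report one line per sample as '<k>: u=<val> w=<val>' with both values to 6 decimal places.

k=0: b·v=3.19×3.282=10.469580; √(2b)=2.525866; u=(10.469580+(-12.604))/2.525866=-0.845025, w=(10.469580−(-12.604))/2.525866=9.134918

0: u=-0.845025 w=9.134918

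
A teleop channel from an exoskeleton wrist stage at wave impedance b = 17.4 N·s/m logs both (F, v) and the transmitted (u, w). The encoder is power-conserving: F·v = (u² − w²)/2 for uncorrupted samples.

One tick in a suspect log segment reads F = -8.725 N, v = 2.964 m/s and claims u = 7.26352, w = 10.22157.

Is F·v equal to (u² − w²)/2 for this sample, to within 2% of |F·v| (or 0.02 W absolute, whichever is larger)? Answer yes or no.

F·v = (-8.725)×2.964 = -25.8609 W.
(u² − w²)/2 = (52.7587 − 104.4805)/2 = -25.8609 W.
|Δ| = 0.0000;  2% of max(1, |F·v|) = 0.5172.

yes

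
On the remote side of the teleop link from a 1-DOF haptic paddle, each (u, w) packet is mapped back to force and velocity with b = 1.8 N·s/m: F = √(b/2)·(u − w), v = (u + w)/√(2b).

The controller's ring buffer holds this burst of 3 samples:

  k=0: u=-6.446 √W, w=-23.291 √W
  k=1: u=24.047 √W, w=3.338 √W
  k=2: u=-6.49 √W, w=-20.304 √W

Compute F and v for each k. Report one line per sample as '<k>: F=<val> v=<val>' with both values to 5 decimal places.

0: F=15.98057 v=-15.67278
1: F=19.64628 v=14.43316
2: F=13.10511 v=-14.12168

k=0: u−w=16.84500, u+w=-29.73700; √(b/2)=0.94868, √(2b)=1.89737; F=0.94868×16.845=15.98057, v=-29.73700/1.89737=-15.67278
k=1: u−w=20.70900, u+w=27.38500; √(b/2)=0.94868, √(2b)=1.89737; F=0.94868×20.709=19.64628, v=27.38500/1.89737=14.43316
k=2: u−w=13.81400, u+w=-26.79400; √(b/2)=0.94868, √(2b)=1.89737; F=0.94868×13.814=13.10511, v=-26.79400/1.89737=-14.12168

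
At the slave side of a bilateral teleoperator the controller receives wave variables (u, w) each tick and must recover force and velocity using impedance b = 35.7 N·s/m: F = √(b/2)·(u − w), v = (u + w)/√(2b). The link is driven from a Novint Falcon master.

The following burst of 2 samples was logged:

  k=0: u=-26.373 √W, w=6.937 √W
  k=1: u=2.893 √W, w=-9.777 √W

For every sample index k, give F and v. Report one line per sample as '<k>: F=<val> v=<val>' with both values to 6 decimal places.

0: F=-140.732286 v=-2.300159
1: F=53.529813 v=-0.814689

k=0: u−w=-33.310000, u+w=-19.436000; √(b/2)=4.224926, √(2b)=8.449852; F=4.224926×(-33.31)=-140.732286, v=-19.436000/8.449852=-2.300159
k=1: u−w=12.670000, u+w=-6.884000; √(b/2)=4.224926, √(2b)=8.449852; F=4.224926×12.67=53.529813, v=-6.884000/8.449852=-0.814689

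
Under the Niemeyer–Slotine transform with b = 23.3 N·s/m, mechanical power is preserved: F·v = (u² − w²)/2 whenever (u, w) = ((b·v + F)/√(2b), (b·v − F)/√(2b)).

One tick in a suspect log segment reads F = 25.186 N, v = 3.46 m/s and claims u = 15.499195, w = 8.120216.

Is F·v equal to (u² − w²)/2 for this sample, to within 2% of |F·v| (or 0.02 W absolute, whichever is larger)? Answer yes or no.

F·v = 25.186×3.46 = 87.143560 W.
(u² − w²)/2 = (240.225046 − 65.937908)/2 = 87.143569 W.
|Δ| = 0.000009;  2% of max(1, |F·v|) = 1.742871.

yes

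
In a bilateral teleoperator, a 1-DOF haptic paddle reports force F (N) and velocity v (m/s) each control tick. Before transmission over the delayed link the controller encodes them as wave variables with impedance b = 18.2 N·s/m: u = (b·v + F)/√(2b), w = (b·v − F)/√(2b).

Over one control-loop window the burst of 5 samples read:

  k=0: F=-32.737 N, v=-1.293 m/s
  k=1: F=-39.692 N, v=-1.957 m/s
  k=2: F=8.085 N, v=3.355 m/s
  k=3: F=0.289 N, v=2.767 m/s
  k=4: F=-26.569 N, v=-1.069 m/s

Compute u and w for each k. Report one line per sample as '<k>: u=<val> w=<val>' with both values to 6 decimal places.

k=0: b·v=18.2×(-1.293)=-23.532600; √(2b)=6.033241; u=(-23.532600+(-32.737))/6.033241=-9.326595, w=(-23.532600−(-32.737))/6.033241=1.525614
k=1: b·v=18.2×(-1.957)=-35.617400; √(2b)=6.033241; u=(-35.617400+(-39.692))/6.033241=-12.482412, w=(-35.617400−(-39.692))/6.033241=0.675358
k=2: b·v=18.2×3.355=61.061000; √(2b)=6.033241; u=(61.061000+8.085)/6.033241=11.460838, w=(61.061000−8.085)/6.033241=8.780686
k=3: b·v=18.2×2.767=50.359400; √(2b)=6.033241; u=(50.359400+0.289)/6.033241=8.394891, w=(50.359400−0.289)/6.033241=8.299088
k=4: b·v=18.2×(-1.069)=-19.455800; √(2b)=6.033241; u=(-19.455800+(-26.569))/6.033241=-7.628536, w=(-19.455800−(-26.569))/6.033241=1.179001

0: u=-9.326595 w=1.525614
1: u=-12.482412 w=0.675358
2: u=11.460838 w=8.780686
3: u=8.394891 w=8.299088
4: u=-7.628536 w=1.179001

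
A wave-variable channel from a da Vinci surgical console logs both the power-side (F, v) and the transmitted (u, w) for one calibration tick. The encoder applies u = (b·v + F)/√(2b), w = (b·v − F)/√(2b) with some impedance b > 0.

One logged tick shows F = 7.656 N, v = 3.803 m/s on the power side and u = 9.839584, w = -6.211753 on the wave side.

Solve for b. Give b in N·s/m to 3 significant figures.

u + w = 3.627831;  u + w = √(2b)·v, so √(2b) = 3.627831/3.803 = 0.953939.
b = (√(2b))²/2 = 0.910000/2 = 0.455000.
(Check via u − w = 2F/√(2b): u − w = 16.051337, 2F/√(2b) = 16.051336.)

b = 0.455 N·s/m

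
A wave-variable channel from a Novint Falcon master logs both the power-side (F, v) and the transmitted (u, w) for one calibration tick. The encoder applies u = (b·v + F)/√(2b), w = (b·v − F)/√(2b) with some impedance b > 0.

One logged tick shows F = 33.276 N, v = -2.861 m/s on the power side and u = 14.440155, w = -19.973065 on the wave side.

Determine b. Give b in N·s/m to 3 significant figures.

u + w = -5.532910;  u + w = √(2b)·v, so √(2b) = -5.532910/(-2.861) = 1.933908.
b = (√(2b))²/2 = 3.739999/2 = 1.870000.
(Check via u − w = 2F/√(2b): u − w = 34.413220, 2F/√(2b) = 34.413224.)

b = 1.87 N·s/m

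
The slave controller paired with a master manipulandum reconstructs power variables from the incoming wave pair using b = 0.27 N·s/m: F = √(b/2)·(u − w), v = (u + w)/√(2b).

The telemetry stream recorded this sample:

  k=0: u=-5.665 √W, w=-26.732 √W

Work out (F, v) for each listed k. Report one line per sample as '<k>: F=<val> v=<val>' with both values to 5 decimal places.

0: F=7.74051 v=-44.08673

k=0: u−w=21.06700, u+w=-32.39700; √(b/2)=0.36742, √(2b)=0.73485; F=0.36742×21.067=7.74051, v=-32.39700/0.73485=-44.08673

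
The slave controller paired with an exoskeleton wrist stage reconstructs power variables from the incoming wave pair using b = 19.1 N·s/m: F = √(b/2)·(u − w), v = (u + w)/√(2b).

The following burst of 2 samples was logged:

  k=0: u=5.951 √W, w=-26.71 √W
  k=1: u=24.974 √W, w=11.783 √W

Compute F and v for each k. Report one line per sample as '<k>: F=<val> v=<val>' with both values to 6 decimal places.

k=0: u−w=32.661000, u+w=-20.759000; √(b/2)=3.090307, √(2b)=6.180615; F=3.090307×32.661=100.932531, v=-20.759000/6.180615=-3.358727
k=1: u−w=13.191000, u+w=36.757000; √(b/2)=3.090307, √(2b)=6.180615; F=3.090307×13.191=40.764245, v=36.757000/6.180615=5.947143

0: F=100.932531 v=-3.358727
1: F=40.764245 v=5.947143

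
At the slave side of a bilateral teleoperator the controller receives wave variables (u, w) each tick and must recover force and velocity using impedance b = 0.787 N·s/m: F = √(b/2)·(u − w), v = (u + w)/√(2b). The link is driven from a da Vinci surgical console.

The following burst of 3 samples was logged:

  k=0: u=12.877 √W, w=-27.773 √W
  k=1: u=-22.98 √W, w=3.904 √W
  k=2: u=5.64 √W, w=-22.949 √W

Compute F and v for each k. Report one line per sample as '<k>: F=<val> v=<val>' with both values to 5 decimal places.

k=0: u−w=40.65000, u+w=-14.89600; √(b/2)=0.62730, √(2b)=1.25459; F=0.62730×40.65=25.49957, v=-14.89600/1.25459=-11.87319
k=1: u−w=-26.88400, u+w=-19.07600; √(b/2)=0.62730, √(2b)=1.25459; F=0.62730×(-26.884)=-16.86422, v=-19.07600/1.25459=-15.20495
k=2: u−w=28.58900, u+w=-17.30900; √(b/2)=0.62730, √(2b)=1.25459; F=0.62730×28.589=17.93376, v=-17.30900/1.25459=-13.79652

0: F=25.49957 v=-11.87319
1: F=-16.86422 v=-15.20495
2: F=17.93376 v=-13.79652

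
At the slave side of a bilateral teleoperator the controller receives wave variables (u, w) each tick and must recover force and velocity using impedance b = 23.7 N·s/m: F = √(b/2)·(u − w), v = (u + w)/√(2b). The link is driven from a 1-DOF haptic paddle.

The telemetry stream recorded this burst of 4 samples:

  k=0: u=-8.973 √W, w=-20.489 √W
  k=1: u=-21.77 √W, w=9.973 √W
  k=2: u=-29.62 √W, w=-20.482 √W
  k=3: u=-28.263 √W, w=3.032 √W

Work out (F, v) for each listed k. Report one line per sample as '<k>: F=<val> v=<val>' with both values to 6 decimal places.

k=0: u−w=11.516000, u+w=-29.462000; √(b/2)=3.442383, √(2b)=6.884766; F=3.442383×11.516=39.642481, v=-29.462000/6.884766=-4.279303
k=1: u−w=-31.743000, u+w=-11.797000; √(b/2)=3.442383, √(2b)=6.884766; F=3.442383×(-31.743)=-109.271560, v=-11.797000/6.884766=-1.713493
k=2: u−w=-9.138000, u+w=-50.102000; √(b/2)=3.442383, √(2b)=6.884766; F=3.442383×(-9.138)=-31.456495, v=-50.102000/6.884766=-7.277226
k=3: u−w=-31.295000, u+w=-25.231000; √(b/2)=3.442383, √(2b)=6.884766; F=3.442383×(-31.295)=-107.729373, v=-25.231000/6.884766=-3.664758

0: F=39.642481 v=-4.279303
1: F=-109.271560 v=-1.713493
2: F=-31.456495 v=-7.277226
3: F=-107.729373 v=-3.664758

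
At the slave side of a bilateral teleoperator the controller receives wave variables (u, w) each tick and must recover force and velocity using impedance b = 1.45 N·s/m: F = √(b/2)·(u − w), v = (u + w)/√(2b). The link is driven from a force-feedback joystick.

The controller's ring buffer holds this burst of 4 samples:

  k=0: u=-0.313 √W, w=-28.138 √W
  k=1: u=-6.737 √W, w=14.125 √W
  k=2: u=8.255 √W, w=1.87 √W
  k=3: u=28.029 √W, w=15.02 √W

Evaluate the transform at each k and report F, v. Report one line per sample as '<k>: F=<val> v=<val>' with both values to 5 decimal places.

k=0: u−w=27.82500, u+w=-28.45100; √(b/2)=0.85147, √(2b)=1.70294; F=0.85147×27.825=23.69213, v=-28.45100/1.70294=-16.70700
k=1: u−w=-20.86200, u+w=7.38800; √(b/2)=0.85147, √(2b)=1.70294; F=0.85147×(-20.862)=-17.76335, v=7.38800/1.70294=4.33838
k=2: u−w=6.38500, u+w=10.12500; √(b/2)=0.85147, √(2b)=1.70294; F=0.85147×6.385=5.43663, v=10.12500/1.70294=5.94560
k=3: u−w=13.00900, u+w=43.04900; √(b/2)=0.85147, √(2b)=1.70294; F=0.85147×13.009=11.07676, v=43.04900/1.70294=25.27924

0: F=23.69213 v=-16.70700
1: F=-17.76335 v=4.33838
2: F=5.43663 v=5.94560
3: F=11.07676 v=25.27924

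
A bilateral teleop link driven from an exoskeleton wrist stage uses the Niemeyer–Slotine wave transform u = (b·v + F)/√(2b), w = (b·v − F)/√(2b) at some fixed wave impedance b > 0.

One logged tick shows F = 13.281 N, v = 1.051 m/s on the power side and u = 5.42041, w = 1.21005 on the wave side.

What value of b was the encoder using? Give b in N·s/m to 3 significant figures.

b = 19.9 N·s/m

u + w = 6.6305;  u + w = √(2b)·v, so √(2b) = 6.6305/1.051 = 6.3087.
b = (√(2b))²/2 = 39.7999/2 = 19.8999.
(Check via u − w = 2F/√(2b): u − w = 4.2104, 2F/√(2b) = 4.2104.)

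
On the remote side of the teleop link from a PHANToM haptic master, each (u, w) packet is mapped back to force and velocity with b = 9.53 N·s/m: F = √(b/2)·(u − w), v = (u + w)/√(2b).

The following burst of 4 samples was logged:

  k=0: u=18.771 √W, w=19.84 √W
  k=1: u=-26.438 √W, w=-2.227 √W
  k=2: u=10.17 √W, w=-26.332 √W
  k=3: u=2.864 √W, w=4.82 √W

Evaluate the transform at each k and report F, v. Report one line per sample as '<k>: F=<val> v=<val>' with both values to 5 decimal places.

0: F=-2.33351 v=8.84402
1: F=-52.84990 v=-6.56584
2: F=79.67978 v=-3.70198
3: F=-4.26973 v=1.76005

k=0: u−w=-1.06900, u+w=38.61100; √(b/2)=2.18289, √(2b)=4.36578; F=2.18289×(-1.069)=-2.33351, v=38.61100/4.36578=8.84402
k=1: u−w=-24.21100, u+w=-28.66500; √(b/2)=2.18289, √(2b)=4.36578; F=2.18289×(-24.211)=-52.84990, v=-28.66500/4.36578=-6.56584
k=2: u−w=36.50200, u+w=-16.16200; √(b/2)=2.18289, √(2b)=4.36578; F=2.18289×36.502=79.67978, v=-16.16200/4.36578=-3.70198
k=3: u−w=-1.95600, u+w=7.68400; √(b/2)=2.18289, √(2b)=4.36578; F=2.18289×(-1.956)=-4.26973, v=7.68400/4.36578=1.76005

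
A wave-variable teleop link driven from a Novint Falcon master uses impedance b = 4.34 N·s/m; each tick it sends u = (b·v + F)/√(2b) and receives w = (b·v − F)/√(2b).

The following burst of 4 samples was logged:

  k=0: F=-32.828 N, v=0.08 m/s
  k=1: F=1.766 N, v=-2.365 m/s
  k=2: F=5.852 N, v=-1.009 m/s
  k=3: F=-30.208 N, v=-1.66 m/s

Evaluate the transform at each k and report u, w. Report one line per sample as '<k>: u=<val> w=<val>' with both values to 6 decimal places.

0: u=-11.024702 w=11.260397
1: u=-2.884443 w=-4.083282
2: u=0.499948 w=-3.472648
3: u=-12.698596 w=7.807931

k=0: b·v=4.34×0.08=0.347200; √(2b)=2.946184; u=(0.347200+(-32.828))/2.946184=-11.024702, w=(0.347200−(-32.828))/2.946184=11.260397
k=1: b·v=4.34×(-2.365)=-10.264100; √(2b)=2.946184; u=(-10.264100+1.766)/2.946184=-2.884443, w=(-10.264100−1.766)/2.946184=-4.083282
k=2: b·v=4.34×(-1.009)=-4.379060; √(2b)=2.946184; u=(-4.379060+5.852)/2.946184=0.499948, w=(-4.379060−5.852)/2.946184=-3.472648
k=3: b·v=4.34×(-1.66)=-7.204400; √(2b)=2.946184; u=(-7.204400+(-30.208))/2.946184=-12.698596, w=(-7.204400−(-30.208))/2.946184=7.807931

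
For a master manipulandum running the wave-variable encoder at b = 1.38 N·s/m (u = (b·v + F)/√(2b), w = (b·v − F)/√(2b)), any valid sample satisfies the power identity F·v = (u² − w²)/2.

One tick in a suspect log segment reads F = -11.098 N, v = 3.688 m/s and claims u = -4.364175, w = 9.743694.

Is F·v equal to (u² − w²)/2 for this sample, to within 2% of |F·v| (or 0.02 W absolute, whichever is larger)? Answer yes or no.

F·v = (-11.098)×3.688 = -40.929424 W.
(u² − w²)/2 = (19.046023 − 94.939573)/2 = -37.946775 W.
|Δ| = 2.982649;  2% of max(1, |F·v|) = 0.818588.

no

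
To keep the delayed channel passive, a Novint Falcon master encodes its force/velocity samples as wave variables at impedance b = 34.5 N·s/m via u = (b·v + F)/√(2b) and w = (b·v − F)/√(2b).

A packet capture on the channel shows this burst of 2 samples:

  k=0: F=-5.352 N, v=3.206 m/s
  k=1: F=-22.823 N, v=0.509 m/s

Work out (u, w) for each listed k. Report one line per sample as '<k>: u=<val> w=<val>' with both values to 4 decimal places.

k=0: b·v=34.5×3.206=110.6070; √(2b)=8.3066; u=(110.6070+(-5.352))/8.3066=12.6712, w=(110.6070−(-5.352))/8.3066=13.9598
k=1: b·v=34.5×0.509=17.5605; √(2b)=8.3066; u=(17.5605+(-22.823))/8.3066=-0.6335, w=(17.5605−(-22.823))/8.3066=4.8616

0: u=12.6712 w=13.9598
1: u=-0.6335 w=4.8616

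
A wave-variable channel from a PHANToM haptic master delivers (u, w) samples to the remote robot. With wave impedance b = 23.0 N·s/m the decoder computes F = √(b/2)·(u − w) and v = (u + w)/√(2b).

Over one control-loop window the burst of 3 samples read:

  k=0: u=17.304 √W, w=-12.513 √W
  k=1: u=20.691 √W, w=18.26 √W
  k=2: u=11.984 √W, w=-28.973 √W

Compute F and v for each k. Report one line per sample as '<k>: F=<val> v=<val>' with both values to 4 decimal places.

0: F=101.1144 v=0.7064
1: F=8.2439 v=5.7430
2: F=138.8919 v=-2.5049

k=0: u−w=29.8170, u+w=4.7910; √(b/2)=3.3912, √(2b)=6.7823; F=3.3912×29.817=101.1144, v=4.7910/6.7823=0.7064
k=1: u−w=2.4310, u+w=38.9510; √(b/2)=3.3912, √(2b)=6.7823; F=3.3912×2.431=8.2439, v=38.9510/6.7823=5.7430
k=2: u−w=40.9570, u+w=-16.9890; √(b/2)=3.3912, √(2b)=6.7823; F=3.3912×40.957=138.8919, v=-16.9890/6.7823=-2.5049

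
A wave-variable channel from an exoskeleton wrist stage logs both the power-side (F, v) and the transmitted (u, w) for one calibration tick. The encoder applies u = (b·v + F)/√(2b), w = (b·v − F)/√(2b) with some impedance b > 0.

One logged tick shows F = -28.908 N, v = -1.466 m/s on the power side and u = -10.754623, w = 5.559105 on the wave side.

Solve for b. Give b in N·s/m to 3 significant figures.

u + w = -5.195518;  u + w = √(2b)·v, so √(2b) = -5.195518/(-1.466) = 3.544010.
b = (√(2b))²/2 = 12.560004/2 = 6.280002.
(Check via u − w = 2F/√(2b): u − w = -16.313728, 2F/√(2b) = -16.313726.)

b = 6.28 N·s/m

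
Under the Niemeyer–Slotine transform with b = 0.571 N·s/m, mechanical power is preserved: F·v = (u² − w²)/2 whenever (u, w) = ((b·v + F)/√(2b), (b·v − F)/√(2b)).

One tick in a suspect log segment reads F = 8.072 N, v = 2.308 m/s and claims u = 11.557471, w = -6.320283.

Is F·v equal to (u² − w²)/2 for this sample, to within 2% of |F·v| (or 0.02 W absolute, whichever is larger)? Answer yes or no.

no

F·v = 8.072×2.308 = 18.630176 W.
(u² − w²)/2 = (133.575136 − 39.945977)/2 = 46.814579 W.
|Δ| = 28.184403;  2% of max(1, |F·v|) = 0.372604.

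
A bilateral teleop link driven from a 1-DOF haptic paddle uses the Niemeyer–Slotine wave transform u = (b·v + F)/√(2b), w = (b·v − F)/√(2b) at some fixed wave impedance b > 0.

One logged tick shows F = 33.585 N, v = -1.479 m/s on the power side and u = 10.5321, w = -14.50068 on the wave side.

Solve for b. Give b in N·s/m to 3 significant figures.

u + w = -3.9686;  u + w = √(2b)·v, so √(2b) = -3.9686/(-1.479) = 2.6833.
b = (√(2b))²/2 = 7.2000/2 = 3.6000.
(Check via u − w = 2F/√(2b): u − w = 25.0328, 2F/√(2b) = 25.0327.)

b = 3.6 N·s/m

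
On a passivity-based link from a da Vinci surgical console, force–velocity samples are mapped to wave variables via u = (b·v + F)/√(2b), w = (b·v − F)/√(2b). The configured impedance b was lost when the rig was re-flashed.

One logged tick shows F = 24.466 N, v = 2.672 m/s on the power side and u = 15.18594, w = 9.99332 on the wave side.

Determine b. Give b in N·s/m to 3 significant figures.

u + w = 25.1793;  u + w = √(2b)·v, so √(2b) = 25.1793/2.672 = 9.4234.
b = (√(2b))²/2 = 88.8000/2 = 44.4000.
(Check via u − w = 2F/√(2b): u − w = 5.1926, 2F/√(2b) = 5.1926.)

b = 44.4 N·s/m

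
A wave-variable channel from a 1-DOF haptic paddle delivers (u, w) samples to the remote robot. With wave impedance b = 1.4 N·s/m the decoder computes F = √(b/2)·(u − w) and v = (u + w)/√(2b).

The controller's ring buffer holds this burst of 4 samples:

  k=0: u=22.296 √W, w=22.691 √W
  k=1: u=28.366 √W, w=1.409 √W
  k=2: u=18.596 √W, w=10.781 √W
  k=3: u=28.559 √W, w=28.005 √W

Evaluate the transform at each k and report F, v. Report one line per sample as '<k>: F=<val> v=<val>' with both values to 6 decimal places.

0: F=-0.330481 v=26.884875
1: F=22.553844 v=17.793966
2: F=6.538498 v=17.556115
3: F=0.463510 v=33.803456

k=0: u−w=-0.395000, u+w=44.987000; √(b/2)=0.836660, √(2b)=1.673320; F=0.836660×(-0.395)=-0.330481, v=44.987000/1.673320=26.884875
k=1: u−w=26.957000, u+w=29.775000; √(b/2)=0.836660, √(2b)=1.673320; F=0.836660×26.957=22.553844, v=29.775000/1.673320=17.793966
k=2: u−w=7.815000, u+w=29.377000; √(b/2)=0.836660, √(2b)=1.673320; F=0.836660×7.815=6.538498, v=29.377000/1.673320=17.556115
k=3: u−w=0.554000, u+w=56.564000; √(b/2)=0.836660, √(2b)=1.673320; F=0.836660×0.554=0.463510, v=56.564000/1.673320=33.803456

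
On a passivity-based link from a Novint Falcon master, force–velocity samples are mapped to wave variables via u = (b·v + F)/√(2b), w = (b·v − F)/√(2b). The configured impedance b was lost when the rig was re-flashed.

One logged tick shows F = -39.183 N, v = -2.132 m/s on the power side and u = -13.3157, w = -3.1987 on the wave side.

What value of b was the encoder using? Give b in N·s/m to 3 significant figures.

b = 30 N·s/m

u + w = -16.5144;  u + w = √(2b)·v, so √(2b) = -16.5144/(-2.132) = 7.7460.
b = (√(2b))²/2 = 60.0000/2 = 30.0000.
(Check via u − w = 2F/√(2b): u − w = -10.1170, 2F/√(2b) = -10.1170.)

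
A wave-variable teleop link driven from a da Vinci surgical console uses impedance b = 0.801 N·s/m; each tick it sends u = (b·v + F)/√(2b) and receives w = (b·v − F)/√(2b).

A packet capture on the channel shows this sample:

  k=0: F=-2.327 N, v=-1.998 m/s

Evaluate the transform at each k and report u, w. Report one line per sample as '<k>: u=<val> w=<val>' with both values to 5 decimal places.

0: u=-3.10294 w=0.57407

k=0: b·v=0.801×(-1.998)=-1.60040; √(2b)=1.26570; u=(-1.60040+(-2.327))/1.26570=-3.10294, w=(-1.60040−(-2.327))/1.26570=0.57407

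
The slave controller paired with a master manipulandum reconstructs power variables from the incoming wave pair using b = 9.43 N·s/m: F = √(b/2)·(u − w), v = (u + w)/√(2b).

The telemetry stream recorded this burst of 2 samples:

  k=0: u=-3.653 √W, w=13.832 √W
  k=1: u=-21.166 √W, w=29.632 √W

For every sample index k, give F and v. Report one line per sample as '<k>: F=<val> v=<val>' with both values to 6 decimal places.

0: F=-37.967018 v=2.343874
1: F=-110.303035 v=1.949429

k=0: u−w=-17.485000, u+w=10.179000; √(b/2)=2.171405, √(2b)=4.342810; F=2.171405×(-17.485)=-37.967018, v=10.179000/4.342810=2.343874
k=1: u−w=-50.798000, u+w=8.466000; √(b/2)=2.171405, √(2b)=4.342810; F=2.171405×(-50.798)=-110.303035, v=8.466000/4.342810=1.949429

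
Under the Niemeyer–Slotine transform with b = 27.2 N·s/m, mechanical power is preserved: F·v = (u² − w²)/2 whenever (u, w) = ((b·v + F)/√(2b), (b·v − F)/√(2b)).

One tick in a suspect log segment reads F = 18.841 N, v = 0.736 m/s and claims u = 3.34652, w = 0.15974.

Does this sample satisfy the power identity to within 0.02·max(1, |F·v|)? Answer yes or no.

no

F·v = 18.841×0.736 = 13.8670 W.
(u² − w²)/2 = (11.1992 − 0.0255)/2 = 5.5868 W.
|Δ| = 8.2801;  2% of max(1, |F·v|) = 0.2773.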